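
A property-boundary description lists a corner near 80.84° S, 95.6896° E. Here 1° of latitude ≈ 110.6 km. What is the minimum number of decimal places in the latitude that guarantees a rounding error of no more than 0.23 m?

One degree of latitude covers 110600 m.
With N decimal places the half-ulp bound is 0.5·10⁻ᴺ°, or 0.5·10⁻ᴺ × 110600 m on the ground.
Need 0.5 × 110600 × 10⁻ᴺ ≤ 0.23 → 10⁻ᴺ ≤ 4.159e-06, so N ≥ 5.38.
N = 5 would give 0.553 m (too coarse); N = 6 gives 0.0553 m ≤ 0.23 m.

6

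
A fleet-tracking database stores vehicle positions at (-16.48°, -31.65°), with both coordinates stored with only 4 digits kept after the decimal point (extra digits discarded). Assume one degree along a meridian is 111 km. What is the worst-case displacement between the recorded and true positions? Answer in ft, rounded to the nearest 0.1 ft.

Truncating at 4 decimal places can drop up to a full unit in the last place, so each coordinate may be off by as much as 0.0001°.
Latitude error → 0.0001 × 111000 = 11.1 m along the meridian.
East–west component at 16.48°: 0.0001° × 111000 × cos 16.48° ≈ 0.0001 × 106440 ≈ 10.644 m.
Worst case both components are at the extreme and orthogonal: √(11.1² + 10.644²) ≈ 15.3787 m.
In feet: 15.3787 m ÷ 0.3048 ≈ 50.455 ft.

50.5 ft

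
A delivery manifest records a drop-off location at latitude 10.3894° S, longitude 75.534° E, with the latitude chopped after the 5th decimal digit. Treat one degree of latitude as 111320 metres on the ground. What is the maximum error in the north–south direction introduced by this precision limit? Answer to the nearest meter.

Truncating at 5 decimal places can drop up to a full unit in the last place, so the latitude may be off by as much as 1e-05°.
North–south distance: 1e-05° × 111320 m/° = 1.1132 m.

1 meters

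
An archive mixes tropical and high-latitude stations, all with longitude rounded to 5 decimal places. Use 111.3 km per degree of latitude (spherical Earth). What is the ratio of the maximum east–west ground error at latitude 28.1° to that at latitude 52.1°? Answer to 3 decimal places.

Rounding to 5 decimal places leaves the longitude within ±5e-06° of the true value.
At 28.1°: 5e-06° × 111300 × cos 28.1° = 5e-06 × 111300 × 0.8821 ≈ 0.4909 m.
At 52.1°: 5e-06° × 111300 × cos 52.1° = 5e-06 × 111300 × 0.6143 ≈ 0.34185 m.
Ratio: 0.4909 / 0.34185 = cos 28.1° / cos 52.1° ≈ 1.4360.

1.436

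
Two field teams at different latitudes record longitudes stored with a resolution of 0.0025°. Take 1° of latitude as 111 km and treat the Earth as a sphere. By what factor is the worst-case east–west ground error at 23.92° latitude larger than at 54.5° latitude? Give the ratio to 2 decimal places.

1.57

With a 0.0025° grid the true value lies within half a step, ±0.0025°/2 = ±0.00125°, of the stored one.
At 23.92°: 0.00125° × 111000 × cos 23.92° = 0.00125 × 111000 × 0.9141 ≈ 126.83 m.
Error at 54.5° = 0.00125° × 111000 × cos 54.5° ≈ 138.75 × 0.5807 = 80.573 m.
Ratio: 126.83 / 80.573 = cos 23.92° / cos 54.5° ≈ 1.5741.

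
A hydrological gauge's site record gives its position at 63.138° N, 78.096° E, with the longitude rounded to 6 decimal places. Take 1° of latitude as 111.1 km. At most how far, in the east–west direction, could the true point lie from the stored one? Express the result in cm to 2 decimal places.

2.51 cm

Rounding to 6 decimal places leaves the longitude within ±5e-07° of the true value.
Parallels shrink by cos φ, so at 63.138° a degree of longitude is 111100 × 0.4518 ≈ 50199.8 m.
So at most 5e-07° × 50199.8 ≈ 0.0250999 m east–west.
That is 0.0250999 m = 2.51 cm.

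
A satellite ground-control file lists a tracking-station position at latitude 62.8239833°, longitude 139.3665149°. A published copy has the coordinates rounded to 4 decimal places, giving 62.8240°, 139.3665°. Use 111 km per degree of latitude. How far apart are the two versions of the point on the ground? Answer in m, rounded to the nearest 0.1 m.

Δlat = 62.8239833 − 62.8240 = -0.0000167°; Δlon = 139.3665149 − 139.3665 = +0.0000149°.
North–south shift: -0.0000167 × 111000 = -1.8537 m.
E–W at 62.824°: 0.0000149° × 111000 × cos 62.824° = 0.0000149 × 111000 × 0.4567 ≈ 0.755378 m.
Combined displacement = (1.8537² + 0.755378²)^½ ≈ 2.0017 m.

2.0 m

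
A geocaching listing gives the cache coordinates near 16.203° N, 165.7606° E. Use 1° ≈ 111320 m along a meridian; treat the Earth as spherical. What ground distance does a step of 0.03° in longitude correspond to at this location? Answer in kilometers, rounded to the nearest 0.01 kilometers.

At 16.203° a degree of longitude is 111320 × cos 16.203° ≈ 106898 m, so 0.03° corresponds to 3206.95 m.
That is 3206.95 m = 3.2069 km.

3.21 kilometers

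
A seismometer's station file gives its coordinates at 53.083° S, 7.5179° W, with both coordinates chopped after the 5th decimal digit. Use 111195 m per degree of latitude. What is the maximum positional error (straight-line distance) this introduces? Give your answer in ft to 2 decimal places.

4.26 ft

Truncating at 5 decimal places can drop up to a full unit in the last place, so each coordinate may be off by as much as 1e-05°.
Latitude error → 1e-05 × 111195 = 1.11195 m along the meridian.
E–W at 53.083°: 1e-05° × 111195 × cos 53.083° = 1e-05 × 111195 × 0.6007 ≈ 0.667901 m.
Worst case both components are at the extreme and orthogonal: √(1.11195² + 0.667901²) ≈ 1.29712 m.
In feet: 1.29712 m ÷ 0.3048 ≈ 4.2556 ft.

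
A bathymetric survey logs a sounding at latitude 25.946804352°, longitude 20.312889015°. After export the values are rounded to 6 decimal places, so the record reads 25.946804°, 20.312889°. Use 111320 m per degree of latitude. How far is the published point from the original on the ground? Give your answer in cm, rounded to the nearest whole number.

4 cm

The latitude changed by +0.000000352° and the longitude by +0.000000015°.
N–S: 0.000000352° × 111320 m/° = 0.0391846 m.
East–west at this latitude: 0.000000015° × 111320 × cos 25.9468° ≈ 0.000000015 × 100099 = 0.00150149 m.
Hypotenuse of the two orthogonal shifts: √(0.0391846² + 0.00150149²) = 0.0392134 m.
That is 0.0392134 m = 3.9213 cm.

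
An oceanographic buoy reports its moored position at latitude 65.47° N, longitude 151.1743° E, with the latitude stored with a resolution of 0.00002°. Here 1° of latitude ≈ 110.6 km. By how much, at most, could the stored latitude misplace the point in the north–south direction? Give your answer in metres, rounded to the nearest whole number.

With a 0.00002° grid the true value lies within half a step, ±0.00002°/2 = ±1e-05°, of the stored one.
So the N–S error is at most 1e-05 × 110600 = 1.106 m.

1 metres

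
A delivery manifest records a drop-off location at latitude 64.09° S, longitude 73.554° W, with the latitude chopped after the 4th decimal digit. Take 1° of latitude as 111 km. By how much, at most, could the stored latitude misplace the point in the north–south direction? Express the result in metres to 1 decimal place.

Truncating at 4 decimal places can drop up to a full unit in the last place, so the latitude may be off by as much as 0.0001°.
Along the meridian that is 0.0001° × 111000 m/° = 11.1 m.

11.1 metres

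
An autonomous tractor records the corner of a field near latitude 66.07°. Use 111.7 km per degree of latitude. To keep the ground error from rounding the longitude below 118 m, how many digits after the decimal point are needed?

3

At 66.07° one degree of longitude covers 111700 × cos 66.07° ≈ 111700 × 0.4056 ≈ 45307.8 m.
N decimal places → at most half a unit in the last place, 0.5 × 10⁻ᴺ° = 45307.8/2 × 10⁻ᴺ m.
Setting 22653.9 × 10⁻ᴺ ≤ 118 gives 10ᴺ ≥ 192, i.e. N ≥ 2.28.
So 3 decimal places suffice (22.7 m); 2 would allow up to 227 m.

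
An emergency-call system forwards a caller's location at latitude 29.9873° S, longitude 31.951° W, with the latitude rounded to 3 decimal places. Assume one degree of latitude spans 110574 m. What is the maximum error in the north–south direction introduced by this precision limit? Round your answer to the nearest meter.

55 meters

Rounding to 3 decimal places leaves the latitude within ±0.0005° of the true value.
North–south distance: 0.0005° × 110574 m/° = 55.287 m.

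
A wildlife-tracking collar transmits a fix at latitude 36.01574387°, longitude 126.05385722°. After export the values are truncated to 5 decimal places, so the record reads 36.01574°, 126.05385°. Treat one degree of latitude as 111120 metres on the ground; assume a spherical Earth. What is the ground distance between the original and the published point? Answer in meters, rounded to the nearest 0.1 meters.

0.8 meters

Δlat = 36.01574387 − 36.01574 = +0.00000387°; Δlon = 126.05385722 − 126.05385 = +0.00000722°.
N–S: 0.00000387° × 111120 m/° = 0.430034 m.
East–west at this latitude: 0.00000722° × 111120 × cos 36.0157° ≈ 0.00000722 × 89880 = 0.648934 m.
Combined displacement = (0.430034² + 0.648934²)^½ ≈ 0.778489 m.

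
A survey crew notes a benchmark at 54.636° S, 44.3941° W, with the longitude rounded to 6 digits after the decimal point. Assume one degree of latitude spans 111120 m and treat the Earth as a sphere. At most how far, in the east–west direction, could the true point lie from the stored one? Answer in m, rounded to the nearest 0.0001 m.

0.0322 m

Rounding to 6 decimal places leaves the longitude within ±5e-07° of the true value.
Parallels shrink by cos φ, so at 54.636° a degree of longitude is 111120 × 0.5788 ≈ 64312.8 m.
So at most 5e-07° × 64312.8 ≈ 0.0321564 m east–west.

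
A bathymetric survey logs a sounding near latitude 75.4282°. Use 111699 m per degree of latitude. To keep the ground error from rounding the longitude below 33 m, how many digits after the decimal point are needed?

At 75.4282° one degree of longitude covers 111699 × cos 75.4282° ≈ 111699 × 0.2516 ≈ 28102.7 m.
With N decimal places the half-ulp bound is 0.5·10⁻ᴺ°, or 0.5·10⁻ᴺ × 28102.7 m on the ground.
Need 0.5 × 28102.7 × 10⁻ᴺ ≤ 33 → 10⁻ᴺ ≤ 2.349e-03, so N ≥ 2.63.
So 3 decimal places suffice (14.1 m); 2 would allow up to 141 m.

3 decimal places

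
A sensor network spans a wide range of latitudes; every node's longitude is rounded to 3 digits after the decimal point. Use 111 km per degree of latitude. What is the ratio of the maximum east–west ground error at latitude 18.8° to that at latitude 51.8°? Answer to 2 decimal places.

Rounding to 3 decimal places leaves the longitude within ±0.0005° of the true value.
Error at 18.8° = 0.0005° × 111000 × cos 18.8° ≈ 55.5 × 0.9466 = 52.539 m.
Error at 51.8° = 0.0005° × 111000 × cos 51.8° ≈ 55.5 × 0.6184 = 34.322 m.
The ratio reduces to cos 18.8° / cos 51.8° = 0.9466/0.6184 ≈ 1.5308.

1.53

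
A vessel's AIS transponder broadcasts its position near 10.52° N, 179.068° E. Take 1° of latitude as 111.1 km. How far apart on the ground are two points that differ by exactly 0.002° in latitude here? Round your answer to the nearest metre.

222 metres

0.002° × 111100 m/° = 222.2 m.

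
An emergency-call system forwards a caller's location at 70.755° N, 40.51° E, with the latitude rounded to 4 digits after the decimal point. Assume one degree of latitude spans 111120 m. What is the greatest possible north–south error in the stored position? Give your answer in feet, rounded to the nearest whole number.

18 feet

Rounding to 4 decimal places leaves the latitude within ±5e-05° of the true value.
Along the meridian that is 5e-05° × 111120 m/° = 5.556 m.
Converting: 5.556 m × 3.2808 ft/m ≈ 18.228 ft.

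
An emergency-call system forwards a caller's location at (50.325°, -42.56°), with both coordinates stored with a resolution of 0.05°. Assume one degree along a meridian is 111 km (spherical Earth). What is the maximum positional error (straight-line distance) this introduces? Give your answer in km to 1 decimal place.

3.3 km

With a 0.05° grid the true value lies within half a step, ±0.05°/2 = ±0.025°, of the stored one.
Latitude error → 0.025 × 111000 = 2775 m along the meridian.
E–W at 50.325°: 0.025° × 111000 × cos 50.325° = 0.025 × 111000 × 0.6384 ≈ 1771.65 m.
The two errors are perpendicular, so the maximum displacement is √(2775² + 1771.65²) ≈ 3292.32 m.
That is 3292.32 m = 3.2923 km.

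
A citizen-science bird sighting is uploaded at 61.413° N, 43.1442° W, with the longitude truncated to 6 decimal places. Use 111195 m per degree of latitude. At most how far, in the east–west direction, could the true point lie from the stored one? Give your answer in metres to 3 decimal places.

Truncating at 6 decimal places can drop up to a full unit in the last place, so the longitude may be off by as much as 1e-06°.
One degree of longitude at 61.413° is 111195 × cos 61.413° ≈ 111195 × 0.4785 = 53206 m.
East–west error: 1e-06° × 53206 m/° ≈ 0.053206 m.

0.053 metres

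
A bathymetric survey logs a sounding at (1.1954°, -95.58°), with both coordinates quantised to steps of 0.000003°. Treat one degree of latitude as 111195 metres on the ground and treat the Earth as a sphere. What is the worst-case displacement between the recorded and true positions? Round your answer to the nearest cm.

24 cm

With a 0.000003° grid the true value lies within half a step, ±0.000003°/2 = ±1.5e-06°, of the stored one.
Latitude error → 1.5e-06 × 111195 = 0.166793 m along the meridian.
Longitude error → 1.5e-06 × 111195 × cos 1.1954° = 1.5e-06 × 111195 × 0.9998 ≈ 0.166756 m.
Worst case both components are at the extreme and orthogonal: √(0.166793² + 0.166756²) ≈ 0.235855 m.
That is 0.235855 m = 23.585 cm.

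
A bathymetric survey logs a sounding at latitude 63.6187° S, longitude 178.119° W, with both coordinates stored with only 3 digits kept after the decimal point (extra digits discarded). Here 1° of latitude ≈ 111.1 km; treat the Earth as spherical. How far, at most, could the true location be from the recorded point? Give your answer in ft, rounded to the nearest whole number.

Truncating at 3 decimal places can drop up to a full unit in the last place, so each coordinate may be off by as much as 0.001°.
N–S: 0.001° × 111100 m/° = 111.1 m.
E–W at 63.6187°: 0.001° × 111100 × cos 63.6187° = 0.001 × 111100 × 0.4443 ≈ 49.3665 m.
Combining orthogonally: (111.1² + 49.3665²)^½ ≈ 121.574 m.
In feet: 121.574 m ÷ 0.3048 ≈ 398.87 ft.

399 ft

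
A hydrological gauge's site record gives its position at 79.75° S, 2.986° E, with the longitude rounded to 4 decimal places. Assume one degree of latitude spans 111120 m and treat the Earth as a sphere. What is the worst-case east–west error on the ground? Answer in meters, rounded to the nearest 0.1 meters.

1.0 meters

Rounding to 4 decimal places leaves the longitude within ±5e-05° of the true value.
Parallels shrink by cos φ, so at 79.75° a degree of longitude is 111120 × 0.1779 ≈ 19773.1 m.
So at most 5e-05° × 19773.1 ≈ 0.988654 m east–west.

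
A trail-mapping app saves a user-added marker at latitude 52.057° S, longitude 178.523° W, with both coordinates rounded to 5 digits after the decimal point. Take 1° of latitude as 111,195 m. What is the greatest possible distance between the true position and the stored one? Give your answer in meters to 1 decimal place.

Rounding to 5 decimal places leaves each coordinate within ±5e-06° of the true value.
North–south component: 5e-06° × 111195 = 0.555975 m.
E–W at 52.057°: 5e-06° × 111195 × cos 52.057° = 5e-06 × 111195 × 0.6149 ≈ 0.341856 m.
Combining orthogonally: (0.555975² + 0.341856²)^½ ≈ 0.652667 m.

0.7 meters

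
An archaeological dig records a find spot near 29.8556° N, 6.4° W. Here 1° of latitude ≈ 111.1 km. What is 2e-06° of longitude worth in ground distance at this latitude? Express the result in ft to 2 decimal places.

0.63 ft

2e-06° of longitude at 29.8556° is 2e-06 × 111100 × cos 29.8556° ≈ 2e-06 × 96355.1 = 0.19271 m.
Converting: 0.19271 m × 3.2808 ft/m ≈ 0.63225 ft.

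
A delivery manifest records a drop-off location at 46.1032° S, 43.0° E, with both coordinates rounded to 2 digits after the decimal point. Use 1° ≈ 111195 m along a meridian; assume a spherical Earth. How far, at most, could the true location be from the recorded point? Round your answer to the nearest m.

677 m

Rounding to 2 decimal places leaves each coordinate within ±0.005° of the true value.
North–south component: 0.005° × 111195 = 555.975 m.
Longitude error → 0.005 × 111195 × cos 46.1032° = 0.005 × 111195 × 0.6934 ≈ 385.492 m.
The two errors are perpendicular, so the maximum displacement is √(555.975² + 385.492²) ≈ 676.544 m.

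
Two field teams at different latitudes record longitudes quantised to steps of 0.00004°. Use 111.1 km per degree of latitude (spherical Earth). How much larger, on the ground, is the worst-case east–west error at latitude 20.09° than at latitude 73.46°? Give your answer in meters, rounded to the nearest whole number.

1 meters

With a 0.00004° grid the true value lies within half a step, ±0.00004°/2 = ±2e-05°, of the stored one.
Error at 20.09° = 2e-05° × 111100 × cos 20.09° ≈ 2.222 × 0.9392 = 2.0868 m.
At 73.46°: 2e-05° × 111100 × cos 73.46° = 2e-05 × 111100 × 0.2847 ≈ 0.63257 m.
Difference: 2.0868 − 0.63257 = 1.4542 m.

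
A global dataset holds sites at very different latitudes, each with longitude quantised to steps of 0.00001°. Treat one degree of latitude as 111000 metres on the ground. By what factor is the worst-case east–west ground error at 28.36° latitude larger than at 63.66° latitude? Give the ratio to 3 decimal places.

1.983

With a 0.00001° grid the true value lies within half a step, ±0.00001°/2 = ±5e-06°, of the stored one.
At 28.36°: 5e-06° × 111000 × cos 28.36° = 5e-06 × 111000 × 0.8800 ≈ 0.48839 m.
At 63.66°: 5e-06° × 111000 × cos 63.66° = 5e-06 × 111000 × 0.4437 ≈ 0.24625 m.
Ratio: 0.48839 / 0.24625 = cos 28.36° / cos 63.66° ≈ 1.9833.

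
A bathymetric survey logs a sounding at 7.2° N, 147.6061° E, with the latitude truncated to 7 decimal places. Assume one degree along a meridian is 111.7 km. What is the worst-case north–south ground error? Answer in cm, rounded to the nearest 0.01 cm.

Truncating at 7 decimal places can drop up to a full unit in the last place, so the latitude may be off by as much as 1e-07°.
Along the meridian that is 1e-07° × 111700 m/° = 0.01117 m.
That is 0.01117 m = 1.117 cm.

1.12 cm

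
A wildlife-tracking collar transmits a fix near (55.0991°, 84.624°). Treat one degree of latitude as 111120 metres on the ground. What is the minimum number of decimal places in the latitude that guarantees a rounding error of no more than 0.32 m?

One degree of latitude covers 111120 m.
N decimal places → at most half a unit in the last place, 0.5 × 10⁻ᴺ° = 111120/2 × 10⁻ᴺ m.
Setting 55560 × 10⁻ᴺ ≤ 0.32 gives 10ᴺ ≥ 1.736e+05, i.e. N ≥ 5.24.
N = 5 would give 0.556 m (too coarse); N = 6 gives 0.0556 m ≤ 0.32 m.

6 decimal places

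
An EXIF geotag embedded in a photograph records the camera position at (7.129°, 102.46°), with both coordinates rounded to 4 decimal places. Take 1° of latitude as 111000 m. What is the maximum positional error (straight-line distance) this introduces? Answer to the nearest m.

8 m

Rounding to 4 decimal places leaves each coordinate within ±5e-05° of the true value.
Latitude error → 5e-05 × 111000 = 5.55 m along the meridian.
E–W at 7.129°: 5e-05° × 111000 × cos 7.129° = 5e-05 × 111000 × 0.9923 ≈ 5.50709 m.
Combining orthogonally: (5.55² + 5.50709²)^½ ≈ 7.81861 m.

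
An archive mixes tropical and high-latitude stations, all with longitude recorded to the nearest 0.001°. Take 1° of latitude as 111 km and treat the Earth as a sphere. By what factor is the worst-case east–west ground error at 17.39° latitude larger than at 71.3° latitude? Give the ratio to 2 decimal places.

Rounding to 3 decimal places leaves the longitude within ±0.0005° of the true value.
At 17.39°: 0.0005° × 111000 × cos 17.39° = 0.0005 × 111000 × 0.9543 ≈ 52.963 m.
Error at 71.3° = 0.0005° × 111000 × cos 71.3° ≈ 55.5 × 0.3206 = 17.794 m.
The ratio reduces to cos 17.39° / cos 71.3° = 0.9543/0.3206 ≈ 2.9765.

2.98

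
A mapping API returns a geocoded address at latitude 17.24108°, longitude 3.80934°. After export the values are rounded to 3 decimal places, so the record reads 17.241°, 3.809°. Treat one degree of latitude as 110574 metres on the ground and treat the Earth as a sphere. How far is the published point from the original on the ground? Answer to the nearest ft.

121 ft

Δlat = 17.24108 − 17.241 = +0.00008°; Δlon = 3.80934 − 3.809 = +0.00034°.
North–south shift: 0.00008 × 110574 = 8.84592 m.
E–W at 17.241°: 0.00034° × 110574 × cos 17.241° = 0.00034 × 110574 × 0.9551 ≈ 35.9059 m.
Hypotenuse of the two orthogonal shifts: √(8.84592² + 35.9059²) = 36.9795 m.
In feet: 36.9795 m ÷ 0.3048 ≈ 121.32 ft.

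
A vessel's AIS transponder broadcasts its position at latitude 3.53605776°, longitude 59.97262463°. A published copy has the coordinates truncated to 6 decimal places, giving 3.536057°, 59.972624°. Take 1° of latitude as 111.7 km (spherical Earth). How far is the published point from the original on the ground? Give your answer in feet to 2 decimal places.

0.36 feet

The latitude changed by +0.00000076° and the longitude by +0.00000063°.
N–S: 0.00000076° × 111700 m/° = 0.084892 m.
E–W at 3.53606°: 0.00000063° × 111700 × cos 3.53606° = 0.00000063 × 111700 × 0.9981 ≈ 0.070237 m.
Hypotenuse of the two orthogonal shifts: √(0.084892² + 0.070237²) = 0.110181 m.
Converting: 0.110181 m × 3.2808 ft/m ≈ 0.36149 ft.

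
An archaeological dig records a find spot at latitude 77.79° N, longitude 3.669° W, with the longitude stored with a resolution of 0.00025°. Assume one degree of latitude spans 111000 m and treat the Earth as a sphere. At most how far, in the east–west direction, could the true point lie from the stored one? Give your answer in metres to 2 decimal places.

2.93 metres

With a 0.00025° grid the true value lies within half a step, ±0.00025°/2 = ±0.000125°, of the stored one.
One degree of longitude at 77.79° is 111000 × cos 77.79° ≈ 111000 × 0.2115 = 23476 m.
East–west error: 0.000125° × 23476 m/° ≈ 2.9345 m.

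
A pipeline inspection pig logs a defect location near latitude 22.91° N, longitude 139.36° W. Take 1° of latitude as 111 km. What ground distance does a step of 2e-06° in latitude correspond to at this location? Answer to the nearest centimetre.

22 centimetres

2e-06° × 111000 m/° = 0.222 m.
That is 0.222 m = 22.2 cm.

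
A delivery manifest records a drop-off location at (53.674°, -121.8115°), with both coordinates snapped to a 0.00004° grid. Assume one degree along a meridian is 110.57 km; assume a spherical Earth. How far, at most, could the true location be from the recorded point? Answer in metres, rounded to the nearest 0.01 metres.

2.57 metres

With a 0.00004° grid the true value lies within half a step, ±0.00004°/2 = ±2e-05°, of the stored one.
Latitude error → 2e-05 × 110570 = 2.2114 m along the meridian.
East–west component at 53.674°: 2e-05° × 110570 × cos 53.674° ≈ 2e-05 × 65499.3 ≈ 1.30999 m.
Combining orthogonally: (2.2114² + 1.30999²)^½ ≈ 2.57028 m.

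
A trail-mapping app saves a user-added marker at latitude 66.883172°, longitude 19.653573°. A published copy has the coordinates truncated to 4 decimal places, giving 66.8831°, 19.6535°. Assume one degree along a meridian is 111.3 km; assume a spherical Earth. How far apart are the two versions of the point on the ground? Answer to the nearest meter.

The latitude changed by +0.000072° and the longitude by +0.000073°.
North–south shift: 0.000072 × 111300 = 8.0136 m.
E–W at 66.8831°: 0.000073° × 111300 × cos 66.8831° = 0.000073 × 111300 × 0.3926 ≈ 3.1899 m.
Combined displacement = (8.0136² + 3.1899²)^½ ≈ 8.62515 m.

9 meters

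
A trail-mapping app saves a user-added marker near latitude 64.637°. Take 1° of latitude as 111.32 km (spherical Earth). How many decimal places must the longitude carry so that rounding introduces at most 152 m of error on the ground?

At 64.637° one degree of longitude covers 111320 × cos 64.637° ≈ 111320 × 0.4284 ≈ 47684.1 m.
With N decimal places the half-ulp bound is 0.5·10⁻ᴺ°, or 0.5·10⁻ᴺ × 47684.1 m on the ground.
Need 0.5 × 47684.1 × 10⁻ᴺ ≤ 152 → 10⁻ᴺ ≤ 6.375e-03, so N ≥ 2.20.
At 2 places the error can reach 238 m, but 3 places keeps it to 23.8 m.

3 decimal places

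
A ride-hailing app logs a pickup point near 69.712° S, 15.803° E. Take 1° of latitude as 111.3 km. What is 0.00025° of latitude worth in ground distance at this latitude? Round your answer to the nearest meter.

0.00025° × 111300 m/° = 27.825 m.

28 meters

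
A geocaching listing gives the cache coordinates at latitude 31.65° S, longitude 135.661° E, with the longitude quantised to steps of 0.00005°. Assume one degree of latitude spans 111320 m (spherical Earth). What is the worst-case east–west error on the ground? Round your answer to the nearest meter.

2 meters

With a 0.00005° grid the true value lies within half a step, ±0.00005°/2 = ±2.5e-05°, of the stored one.
One degree of longitude at 31.65° is 111320 × cos 31.65° ≈ 111320 × 0.8513 = 94763.3 m.
Maximum E–W displacement: 2.5e-05 × 94763.3 = 2.36908 m.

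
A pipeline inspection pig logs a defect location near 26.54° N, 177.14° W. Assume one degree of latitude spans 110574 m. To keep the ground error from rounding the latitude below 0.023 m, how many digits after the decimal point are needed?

One degree of latitude covers 110574 m.
Rounding to N decimal places gives at most 0.5 × 10⁻ᴺ degrees of error, i.e. 0.5 × 10⁻ᴺ × 110574 m.
Need 0.5 × 110574 × 10⁻ᴺ ≤ 0.023 → 10⁻ᴺ ≤ 4.160e-07, so N ≥ 6.38.
So 7 decimal places suffice (0.00553 m); 6 would allow up to 0.0553 m.

7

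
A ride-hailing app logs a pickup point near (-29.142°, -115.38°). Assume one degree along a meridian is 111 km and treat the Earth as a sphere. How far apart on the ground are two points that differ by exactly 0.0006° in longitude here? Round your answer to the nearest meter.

58 meters

At 29.142° a degree of longitude is 111000 × cos 29.142° ≈ 96949.1 m, so 0.0006° corresponds to 58.1695 m.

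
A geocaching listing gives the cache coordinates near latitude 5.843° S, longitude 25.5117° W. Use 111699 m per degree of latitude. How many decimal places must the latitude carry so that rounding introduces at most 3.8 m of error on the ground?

5 decimal places

One degree of latitude covers 111699 m.
With N decimal places the half-ulp bound is 0.5·10⁻ᴺ°, or 0.5·10⁻ᴺ × 111699 m on the ground.
Need 0.5 × 111699 × 10⁻ᴺ ≤ 3.8 → 10⁻ᴺ ≤ 6.804e-05, so N ≥ 4.17.
At 4 places the error can reach 5.58 m, but 5 places keeps it to 0.558 m.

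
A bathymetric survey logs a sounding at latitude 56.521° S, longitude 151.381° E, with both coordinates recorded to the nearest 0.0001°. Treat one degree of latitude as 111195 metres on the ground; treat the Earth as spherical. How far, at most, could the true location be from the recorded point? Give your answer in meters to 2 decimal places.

6.35 meters

Rounding to 4 decimal places leaves each coordinate within ±5e-05° of the true value.
North–south component: 5e-05° × 111195 = 5.55975 m.
E–W at 56.521°: 5e-05° × 111195 × cos 56.521° = 5e-05 × 111195 × 0.5516 ≈ 3.06693 m.
Worst case both components are at the extreme and orthogonal: √(5.55975² + 3.06693²) ≈ 6.34956 m.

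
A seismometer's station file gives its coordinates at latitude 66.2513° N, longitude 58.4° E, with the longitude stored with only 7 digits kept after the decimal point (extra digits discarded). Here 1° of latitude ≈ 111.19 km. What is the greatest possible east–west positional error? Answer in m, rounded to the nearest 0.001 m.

0.004 m

Truncating at 7 decimal places can drop up to a full unit in the last place, so the longitude may be off by as much as 1e-07°.
At latitude 66.2513° a degree of longitude spans 111190 m × cos 66.2513° = 111190 × 0.4027 ≈ 44779.1 m.
Maximum E–W displacement: 1e-07 × 44779.1 = 0.00447791 m.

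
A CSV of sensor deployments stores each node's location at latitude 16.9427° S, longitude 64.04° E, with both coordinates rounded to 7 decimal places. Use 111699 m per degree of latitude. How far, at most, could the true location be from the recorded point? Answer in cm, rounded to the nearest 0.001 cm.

Rounding to 7 decimal places leaves each coordinate within ±5e-08° of the true value.
N–S: 5e-08° × 111699 m/° = 0.00558495 m.
East–west component at 16.9427°: 5e-08° × 111699 × cos 16.9427° ≈ 5e-08 × 106851 ≈ 0.00534254 m.
Worst case both components are at the extreme and orthogonal: √(0.00558495² + 0.00534254²) ≈ 0.00772881 m.
That is 0.00772881 m = 0.77288 cm.

0.773 cm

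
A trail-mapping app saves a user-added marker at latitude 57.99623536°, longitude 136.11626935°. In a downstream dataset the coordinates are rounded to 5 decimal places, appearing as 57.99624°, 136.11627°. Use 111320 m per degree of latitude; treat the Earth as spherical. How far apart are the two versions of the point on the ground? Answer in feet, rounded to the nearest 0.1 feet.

1.7 feet

Δlat = 57.99623536 − 57.99624 = -0.00000464°; Δlon = 136.11626935 − 136.11627 = -0.00000065°.
N–S: -0.00000464° × 111320 m/° = -0.516525 m.
East–west at this latitude: -0.00000065° × 111320 × cos 57.9962° ≈ -0.00000065 × 58996.8 = -0.0383479 m.
Combined displacement = (0.516525² + 0.0383479²)^½ ≈ 0.517946 m.
Converting: 0.517946 m × 3.2808 ft/m ≈ 1.6993 ft.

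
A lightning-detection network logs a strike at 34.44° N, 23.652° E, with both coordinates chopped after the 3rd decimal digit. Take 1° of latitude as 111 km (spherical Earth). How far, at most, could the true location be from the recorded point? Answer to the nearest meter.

144 meters

Truncating at 3 decimal places can drop up to a full unit in the last place, so each coordinate may be off by as much as 0.001°.
Latitude error → 0.001 × 111000 = 111 m along the meridian.
Longitude error → 0.001 × 111000 × cos 34.44° = 0.001 × 111000 × 0.8247 ≈ 91.5438 m.
The two errors are perpendicular, so the maximum displacement is √(111² + 91.5438²) ≈ 143.879 m.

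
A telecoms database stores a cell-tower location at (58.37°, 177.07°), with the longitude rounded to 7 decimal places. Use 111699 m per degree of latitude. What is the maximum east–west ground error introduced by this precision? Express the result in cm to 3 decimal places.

0.293 cm

Rounding to 7 decimal places leaves the longitude within ±5e-08° of the true value.
One degree of longitude at 58.37° is 111699 × cos 58.37° ≈ 111699 × 0.5244 = 58578.5 m.
East–west error: 5e-08° × 58578.5 m/° ≈ 0.00292893 m.
That is 0.00292893 m = 0.29289 cm.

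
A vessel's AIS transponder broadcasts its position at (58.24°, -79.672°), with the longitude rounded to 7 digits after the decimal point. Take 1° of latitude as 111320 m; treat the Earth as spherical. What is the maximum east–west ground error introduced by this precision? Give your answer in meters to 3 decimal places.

0.003 meters

Rounding to 7 decimal places leaves the longitude within ±5e-08° of the true value.
At latitude 58.24° a degree of longitude spans 111320 m × cos 58.24° = 111320 × 0.5264 ≈ 58594.7 m.
Maximum E–W displacement: 5e-08 × 58594.7 = 0.00292973 m.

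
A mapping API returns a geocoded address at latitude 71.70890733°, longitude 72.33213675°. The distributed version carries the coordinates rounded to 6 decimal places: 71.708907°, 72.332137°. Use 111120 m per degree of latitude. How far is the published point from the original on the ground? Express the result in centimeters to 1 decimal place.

Δlat = 71.70890733 − 71.708907 = +0.00000033°; Δlon = 72.33213675 − 72.332137 = -0.00000025°.
N–S: 0.00000033° × 111120 m/° = 0.0366696 m.
E–W at 71.7089°: -0.00000025° × 111120 × cos 71.7089° = -0.00000025 × 111120 × 0.3138 ≈ -0.00871861 m.
Distance: √(0.0366696² + 0.00871861²) ≈ 0.0376918 m.
That is 0.0376918 m = 3.7692 cm.

3.8 centimeters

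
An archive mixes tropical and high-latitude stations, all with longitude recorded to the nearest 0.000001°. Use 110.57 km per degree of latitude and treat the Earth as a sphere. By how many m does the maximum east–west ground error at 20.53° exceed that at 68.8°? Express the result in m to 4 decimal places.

0.0318 m

Rounding to 6 decimal places leaves the longitude within ±5e-07° of the true value.
At 20.53°: 5e-07° × 110570 × cos 20.53° = 5e-07 × 110570 × 0.9365 ≈ 0.051774 m.
At 68.8°: 5e-07° × 110570 × cos 68.8° = 5e-07 × 110570 × 0.3616 ≈ 0.019992 m.
So the lower-latitude error exceeds the higher by 0.051774 − 0.019992 = 0.031781 m.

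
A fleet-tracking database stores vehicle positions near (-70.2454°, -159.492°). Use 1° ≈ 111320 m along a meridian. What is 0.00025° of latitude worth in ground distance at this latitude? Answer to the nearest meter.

Along a meridian 0.00025° is 0.00025 × 111320 = 27.83 m.

28 meters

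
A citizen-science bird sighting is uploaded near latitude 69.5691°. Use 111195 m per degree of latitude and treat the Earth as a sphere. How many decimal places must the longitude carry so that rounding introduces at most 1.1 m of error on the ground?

At 69.5691° one degree of longitude covers 111195 × cos 69.5691° ≈ 111195 × 0.3491 ≈ 38815.7 m.
Rounding to N decimal places gives at most 0.5 × 10⁻ᴺ degrees of error, i.e. 0.5 × 10⁻ᴺ × 38815.7 m.
Setting 19407.8 × 10⁻ᴺ ≤ 1.1 gives 10ᴺ ≥ 1.764e+04, i.e. N ≥ 4.25.
N = 4 would give 1.94 m (too coarse); N = 5 gives 0.194 m ≤ 1.1 m.

5 decimal places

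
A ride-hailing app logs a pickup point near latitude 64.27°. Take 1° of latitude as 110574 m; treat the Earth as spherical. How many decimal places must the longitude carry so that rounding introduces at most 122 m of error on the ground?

3

At 64.27° one degree of longitude covers 110574 × cos 64.27° ≈ 110574 × 0.4341 ≈ 48003.6 m.
N decimal places → at most half a unit in the last place, 0.5 × 10⁻ᴺ° = 48003.6/2 × 10⁻ᴺ m.
Setting 24001.8 × 10⁻ᴺ ≤ 122 gives 10ᴺ ≥ 196.7, i.e. N ≥ 2.29.
N = 2 would give 240 m (too coarse); N = 3 gives 24 m ≤ 122 m.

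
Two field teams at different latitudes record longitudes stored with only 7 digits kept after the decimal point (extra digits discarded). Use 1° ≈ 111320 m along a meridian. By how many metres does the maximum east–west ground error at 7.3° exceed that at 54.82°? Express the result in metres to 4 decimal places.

0.0046 metres

Truncating at 7 decimal places can drop up to a full unit in the last place, so the longitude may be off by as much as 1e-07°.
At 7.3°: 1e-07° × 111320 × cos 7.3° = 1e-07 × 111320 × 0.9919 ≈ 0.011042 m.
At 54.82°: 1e-07° × 111320 × cos 54.82° = 1e-07 × 111320 × 0.5761 ≈ 0.0064137 m.
Difference: 0.011042 − 0.0064137 = 0.0046281 m.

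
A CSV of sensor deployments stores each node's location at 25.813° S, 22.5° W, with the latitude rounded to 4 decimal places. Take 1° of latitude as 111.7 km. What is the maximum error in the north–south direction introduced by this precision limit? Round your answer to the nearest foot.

Rounding to 4 decimal places leaves the latitude within ±5e-05° of the true value.
North–south distance: 5e-05° × 111700 m/° = 5.585 m.
In feet: 5.585 m ÷ 0.3048 ≈ 18.323 ft.

18 feet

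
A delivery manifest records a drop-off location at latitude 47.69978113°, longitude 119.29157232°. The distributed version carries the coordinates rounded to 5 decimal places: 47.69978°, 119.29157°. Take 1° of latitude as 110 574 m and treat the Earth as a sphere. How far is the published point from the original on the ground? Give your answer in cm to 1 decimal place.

Δlat = 47.69978113 − 47.69978 = +0.00000113°; Δlon = 119.29157232 − 119.29157 = +0.00000232°.
North–south shift: 0.00000113 × 110574 = 0.124949 m.
East–west at this latitude: 0.00000232° × 110574 × cos 47.6998° ≈ 0.00000232 × 74418 = 0.17265 m.
Distance: √(0.124949² + 0.17265²) ≈ 0.21312 m.
That is 0.21312 m = 21.312 cm.

21.3 cm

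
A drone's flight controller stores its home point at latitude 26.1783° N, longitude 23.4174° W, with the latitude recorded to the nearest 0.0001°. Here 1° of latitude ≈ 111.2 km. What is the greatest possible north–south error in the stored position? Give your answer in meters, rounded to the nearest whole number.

Rounding to 4 decimal places leaves the latitude within ±5e-05° of the true value.
So the N–S error is at most 5e-05 × 111200 = 5.56 m.

6 meters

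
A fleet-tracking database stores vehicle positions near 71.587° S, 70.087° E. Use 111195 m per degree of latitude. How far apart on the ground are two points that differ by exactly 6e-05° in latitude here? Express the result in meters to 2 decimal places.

Along a meridian 6e-05° is 6e-05 × 111195 = 6.6717 m.

6.67 meters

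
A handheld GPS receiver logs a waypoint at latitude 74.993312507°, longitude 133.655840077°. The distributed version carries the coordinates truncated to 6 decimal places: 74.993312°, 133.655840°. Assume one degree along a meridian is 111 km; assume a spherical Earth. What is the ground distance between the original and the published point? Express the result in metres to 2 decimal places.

The latitude changed by +0.000000507° and the longitude by +0.000000077°.
North–south shift: 0.000000507 × 111000 = 0.056277 m.
E–W at 74.9933°: 0.000000077° × 111000 × cos 74.9933° = 0.000000077 × 111000 × 0.2589 ≈ 0.00221309 m.
Hypotenuse of the two orthogonal shifts: √(0.056277² + 0.00221309²) = 0.0563205 m.

0.06 metres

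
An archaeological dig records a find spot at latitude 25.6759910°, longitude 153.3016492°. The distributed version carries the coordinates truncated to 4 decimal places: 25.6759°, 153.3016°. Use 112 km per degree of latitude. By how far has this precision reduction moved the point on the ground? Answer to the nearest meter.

Δlat = 25.6759910 − 25.6759 = +0.0000910°; Δlon = 153.3016492 − 153.3016 = +0.0000492°.
North–south shift: 0.0000910 × 112000 = 10.192 m.
E–W at 25.6759°: 0.0000492° × 112000 × cos 25.6759° = 0.0000492 × 112000 × 0.9013 ≈ 4.9663 m.
Hypotenuse of the two orthogonal shifts: √(10.192² + 4.9663²) = 11.3376 m.

11 meters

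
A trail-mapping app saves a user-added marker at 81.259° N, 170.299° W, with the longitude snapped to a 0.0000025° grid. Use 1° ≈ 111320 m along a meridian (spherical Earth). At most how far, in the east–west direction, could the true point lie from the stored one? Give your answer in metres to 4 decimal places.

0.0211 metres

With a 0.0000025° grid the true value lies within half a step, ±0.0000025°/2 = ±1.25e-06°, of the stored one.
One degree of longitude at 81.259° is 111320 × cos 81.259° ≈ 111320 × 0.1520 = 16917.1 m.
So at most 1.25e-06° × 16917.1 ≈ 0.0211464 m east–west.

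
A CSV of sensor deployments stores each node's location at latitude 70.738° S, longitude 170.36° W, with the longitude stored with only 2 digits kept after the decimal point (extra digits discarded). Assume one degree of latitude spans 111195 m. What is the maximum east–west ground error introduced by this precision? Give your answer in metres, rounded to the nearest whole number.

Truncating at 2 decimal places can drop up to a full unit in the last place, so the longitude may be off by as much as 0.01°.
Parallels shrink by cos φ, so at 70.738° a degree of longitude is 111195 × 0.3299 ≈ 36681.9 m.
Maximum E–W displacement: 0.01 × 36681.9 = 366.819 m.

367 metres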